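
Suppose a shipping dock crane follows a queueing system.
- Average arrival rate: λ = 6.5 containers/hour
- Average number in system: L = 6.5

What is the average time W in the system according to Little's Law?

Little's Law: L = λW, so W = L/λ
W = 6.5/6.5 = 1.0000 hours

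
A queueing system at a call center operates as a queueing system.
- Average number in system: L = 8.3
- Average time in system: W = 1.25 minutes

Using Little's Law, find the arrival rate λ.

Little's Law: L = λW, so λ = L/W
λ = 8.3/1.25 = 6.6400 calls/minute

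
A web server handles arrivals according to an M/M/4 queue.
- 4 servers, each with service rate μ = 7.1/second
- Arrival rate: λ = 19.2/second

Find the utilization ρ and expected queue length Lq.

Traffic intensity: ρ = λ/(cμ) = 19.2/(4×7.1) = 0.6761
Since ρ = 0.6761 < 1, system is stable.
Offered load a = λ/μ = cρ = 19.2/7.1 = 2.7042
P₀ = [ Σₙ₌₀^3 aⁿ/n! + a^4/(4!(1-ρ)) ]⁻¹
Σ = a^0/0! + a^1/1! + a^2/2! + a^3/3! = 1.00000 + 2.70423 + 3.65642 + 3.29593 = 10.6566
a^4/(4!(1-ρ)) = 53.4776/(24 × 0.32394) = 6.8785
P₀ = 1/(10.6566 + 6.8785) = 0.05703
Lq = P₀·a^4·ρ / (4!(1-ρ)²) = 0.05702873 × 53.47755 × 0.6760563 / (24 × 0.1049395) = 0.8186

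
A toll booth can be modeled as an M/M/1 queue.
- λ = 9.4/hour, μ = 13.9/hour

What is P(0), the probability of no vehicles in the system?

ρ = λ/μ = 9.4/13.9 = 0.6763
P(0) = 1 - ρ = 1 - 0.6763 = 0.3237
The server is idle 32.37% of the time.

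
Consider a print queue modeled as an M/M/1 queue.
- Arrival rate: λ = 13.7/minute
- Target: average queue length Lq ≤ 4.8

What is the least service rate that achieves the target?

For M/M/1: Lq = λ²/(μ(μ-λ))
Need Lq ≤ 4.8, i.e. μ(μ-λ) ≥ λ²/4.8
μ² - 13.7μ - 187.69/4.8 ≥ 0  →  μ² - 13.7μ - 39.10208 ≥ 0
Quadratic formula (positive root): μ = [λ + √(λ² + 4×39.10208)]/2
Discriminant: 187.69 + 4×39.10208 = 344.0983, √344.0983 = 18.5499
μ ≥ (13.7 + 18.5499)/2 = 16.1249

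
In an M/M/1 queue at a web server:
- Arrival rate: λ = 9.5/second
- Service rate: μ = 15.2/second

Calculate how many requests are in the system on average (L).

ρ = λ/μ = 9.5/15.2 = 0.6250
For M/M/1: L = λ/(μ-λ)
L = 9.5/(15.2-9.5) = 9.5/5.70
L = 1.6667 requests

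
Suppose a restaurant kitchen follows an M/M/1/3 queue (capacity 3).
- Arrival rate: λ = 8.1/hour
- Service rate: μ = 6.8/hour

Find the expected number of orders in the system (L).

ρ = λ/μ = 8.1/6.8 = 1.1912
P₀ = (1-ρ)/(1-ρ^(K+1)) = (1-1.1912)/(1-1.1912^4) = -0.1912/-1.0134 = 0.1887
P_K = P₀×ρ^K = 0.18866 × 1.1912^3 = 0.18866 × 1.6903 = 0.3189
L = ρ[1 - (K+1)ρ^K + Kρ^(K+1)] / [(1-ρ)(1-ρ^(K+1))]
L = 1.1912 × (1 - 4×1.690262 + 3×2.013440) / ((1 - 1.1912) × (1 - 2.013440)) = 1.7168 orders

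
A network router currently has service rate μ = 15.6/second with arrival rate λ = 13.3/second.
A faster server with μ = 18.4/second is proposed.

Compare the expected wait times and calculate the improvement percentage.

System 1: ρ₁ = 13.3/15.6 = 0.8526, W₁ = 1/(15.6-13.3) = 0.4348
System 2: ρ₂ = 13.3/18.4 = 0.7228, W₂ = 1/(18.4-13.3) = 0.1961
Improvement: (W₁-W₂)/W₁ = (0.4348-0.1961)/0.4348 = 54.90%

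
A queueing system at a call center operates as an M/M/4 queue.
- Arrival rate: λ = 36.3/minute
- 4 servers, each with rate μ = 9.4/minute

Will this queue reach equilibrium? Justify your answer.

Stability requires ρ = λ/(cμ) < 1
ρ = 36.3/(4 × 9.4) = 36.3/37.60 = 0.9654
Since 0.9654 < 1, the system is STABLE.
The servers are busy 96.54% of the time.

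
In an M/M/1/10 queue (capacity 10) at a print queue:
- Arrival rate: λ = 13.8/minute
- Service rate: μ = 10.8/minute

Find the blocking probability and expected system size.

ρ = λ/μ = 13.8/10.8 = 1.27778
P₀ = (1-ρ)/(1-ρ^(K+1)) = (1-1.27778)/(1-1.27778^11) = -0.2778/-13.8258 = 0.02009
P_K = P₀×ρ^K = 0.02009 × 1.27778^10 = 0.02009 × 11.6027 = 0.2331
Blocking probability P_10 = 0.2331 (23.31%)
L = ρ[1 - (K+1)ρ^K + Kρ^(K+1)] / [(1-ρ)(1-ρ^(K+1))]
L = 1.27778 × (1 - 11×11.60275 + 10×14.82576) / ((1 - 1.27778) × (1 - 14.82576)) = 7.1956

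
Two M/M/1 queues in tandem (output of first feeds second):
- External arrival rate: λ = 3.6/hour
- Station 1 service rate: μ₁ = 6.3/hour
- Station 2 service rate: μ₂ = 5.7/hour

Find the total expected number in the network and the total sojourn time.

By Jackson's theorem, each station behaves as independent M/M/1.
Station 1: ρ₁ = 3.6/6.3 = 0.5714, L₁ = ρ₁/(1-ρ₁) = λ/(μ₁-λ) = 3.6/2.70 = 1.3333
Station 2: ρ₂ = 3.6/5.7 = 0.6316, L₂ = ρ₂/(1-ρ₂) = λ/(μ₂-λ) = 3.6/2.10 = 1.7143
Total: L = L₁ + L₂ = 1.3333 + 1.7143 = 3.0476
W = L/λ = 3.0476/3.6 = 0.8466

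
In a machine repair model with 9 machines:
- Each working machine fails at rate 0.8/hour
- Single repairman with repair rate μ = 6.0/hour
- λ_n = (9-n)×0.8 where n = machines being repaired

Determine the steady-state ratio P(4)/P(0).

P(4)/P(0) = ∏_{i=0}^{4-1} λ_i/μ_{i+1}
= (9-0)×0.8/6.0 × (9-1)×0.8/6.0 × (9-2)×0.8/6.0 × (9-3)×0.8/6.0
= 0.9557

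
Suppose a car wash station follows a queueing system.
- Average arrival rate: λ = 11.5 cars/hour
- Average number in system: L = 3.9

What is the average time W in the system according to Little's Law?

Little's Law: L = λW, so W = L/λ
W = 3.9/11.5 = 0.3391 hours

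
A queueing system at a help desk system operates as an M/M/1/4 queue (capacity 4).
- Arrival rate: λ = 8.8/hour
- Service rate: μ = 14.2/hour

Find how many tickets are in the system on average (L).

ρ = λ/μ = 8.8/14.2 = 0.61972
P₀ = (1-ρ)/(1-ρ^(K+1)) = (1-0.61972)/(1-0.61972^5) = 0.38028/0.90859 = 0.4185
P_K = P₀×ρ^K = 0.4185 × 0.61972^4 = 0.4185 × 0.1475 = 0.06173
L = ρ[1 - (K+1)ρ^K + Kρ^(K+1)] / [(1-ρ)(1-ρ^(K+1))]
L = 0.61972 × (1 - 5×0.1475 + 4×0.09141) / ((1 - 0.61972) × (1 - 0.09141)) = 1.1266 tickets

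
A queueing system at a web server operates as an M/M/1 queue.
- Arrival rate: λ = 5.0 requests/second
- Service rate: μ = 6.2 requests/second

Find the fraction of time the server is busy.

Server utilization: ρ = λ/μ
ρ = 5.0/6.2 = 0.8065
The server is busy 80.65% of the time.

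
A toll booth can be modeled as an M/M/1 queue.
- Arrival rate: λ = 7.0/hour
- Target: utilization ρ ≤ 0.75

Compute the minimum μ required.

ρ = λ/μ, so μ = λ/ρ
μ ≥ 7.0/0.75 = 9.3333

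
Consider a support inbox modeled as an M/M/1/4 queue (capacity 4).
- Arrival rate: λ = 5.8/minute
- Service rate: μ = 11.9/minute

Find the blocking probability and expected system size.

ρ = λ/μ = 5.8/11.9 = 0.4874
P₀ = (1-ρ)/(1-ρ^(K+1)) = (1-0.4874)/(1-0.4874^5) = 0.5126/0.9725 = 0.5271
P_K = P₀×ρ^K = 0.52710 × 0.4874^4 = 0.52710 × 0.056434 = 0.02975
Blocking probability P_4 = 0.02975 (2.97%)
L = ρ[1 - (K+1)ρ^K + Kρ^(K+1)] / [(1-ρ)(1-ρ^(K+1))]
L = 0.4874 × (1 - 5×0.056434 + 4×0.027506) / ((1 - 0.4874) × (1 - 0.027506)) = 0.8094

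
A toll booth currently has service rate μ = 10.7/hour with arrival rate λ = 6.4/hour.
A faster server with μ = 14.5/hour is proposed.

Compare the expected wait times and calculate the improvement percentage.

System 1: ρ₁ = 6.4/10.7 = 0.5981, W₁ = 1/(10.7-6.4) = 0.23256
System 2: ρ₂ = 6.4/14.5 = 0.4414, W₂ = 1/(14.5-6.4) = 0.12346
Improvement: (W₁-W₂)/W₁ = (0.23256-0.12346)/0.23256 = 46.91%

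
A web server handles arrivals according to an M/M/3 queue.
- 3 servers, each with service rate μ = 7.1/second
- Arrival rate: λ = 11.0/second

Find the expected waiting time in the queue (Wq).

Traffic intensity: ρ = λ/(cμ) = 11.0/(3×7.1) = 0.5164
Since ρ = 0.5164 < 1, system is stable.
Offered load a = λ/μ = cρ = 11.0/7.1 = 1.5493
P₀ = [ Σₙ₌₀^2 aⁿ/n! + a^3/(3!(1-ρ)) ]⁻¹
Σ = a^0/0! + a^1/1! + a^2/2! = 1.0000 + 1.5493 + 1.2002 = 3.7495
a^3/(3!(1-ρ)) = 3.7188/(6 × 0.48357) = 1.2817
P₀ = 1/(3.7495 + 1.2817) = 0.1988
Lq = P₀·a^3·ρ / (3!(1-ρ)²) = 0.19876 × 3.7188 × 0.51643 / (6 × 0.23384) = 0.2721
Wq = Lq/λ = 0.27207/11.0 = 0.02473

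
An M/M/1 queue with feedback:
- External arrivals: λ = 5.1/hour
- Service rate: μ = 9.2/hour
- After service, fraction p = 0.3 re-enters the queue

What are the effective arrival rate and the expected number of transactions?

Effective arrival rate: λ_eff = λ/(1-p) = 5.1/(1-0.3) = 5.1/0.70 = 7.28571
ρ = λ_eff/μ = 7.28571/9.2 = 0.791925
L = ρ/(1-ρ) = 0.791925/(1-0.791925) = 3.8060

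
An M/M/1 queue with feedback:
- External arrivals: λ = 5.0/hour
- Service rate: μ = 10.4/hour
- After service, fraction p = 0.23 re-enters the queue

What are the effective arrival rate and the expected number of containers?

Effective arrival rate: λ_eff = λ/(1-p) = 5.0/(1-0.23) = 5.0/0.77 = 6.49351
ρ = λ_eff/μ = 6.49351/10.4 = 0.624376
L = ρ/(1-ρ) = 0.624376/(1-0.624376) = 1.6622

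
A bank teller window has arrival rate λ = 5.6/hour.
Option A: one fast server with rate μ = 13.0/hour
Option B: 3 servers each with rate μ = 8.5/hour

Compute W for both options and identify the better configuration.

Option A: single server μ = 13.0 (M/M/1)
  ρ_A = 5.6/13.0 = 0.4308
  W_A = 1/(μ-λ) = 1/(13.0-5.6) = 1/7.40 = 0.1351

Option B: 3 servers μ = 8.5 (M/M/3)
  ρ_B = λ/(cμ) = 5.6/(3×8.5) = 0.2196
  Offered load a = λ/μ = cρ = 5.6/8.5 = 0.6588
  P₀ = [ Σₙ₌₀^2 aⁿ/n! + a^3/(3!(1-ρ)) ]⁻¹
  Σ = a^0/0! + a^1/1! + a^2/2! = 1.0000 + 0.6588 + 0.2170 = 1.8758
  a^3/(3!(1-ρ)) = 0.28596/(6 × 0.78039) = 0.06107
  P₀ = 1/(1.8758 + 0.06107) = 0.5163
  Lq = P₀·a^3·ρ / (3!(1-ρ)²) = 0.51628 × 0.28596 × 0.21961 / (6 × 0.60901) = 0.008873
  Wq_B = Lq/λ = 0.008873/5.6 = 0.001584
  W_B = Wq_B + 1/μ = 0.001584 + 0.1176 = 0.1192

Since W_B = 0.1192 < W_A = 0.1351, Option B (multiple servers) has the shorter time in system.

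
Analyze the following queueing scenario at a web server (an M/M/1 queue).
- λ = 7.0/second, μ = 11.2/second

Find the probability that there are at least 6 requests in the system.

ρ = λ/μ = 7.0/11.2 = 0.6250
P(N ≥ n) = ρⁿ
P(N ≥ 6) = 0.6250^6
P(N ≥ 6) = 0.05960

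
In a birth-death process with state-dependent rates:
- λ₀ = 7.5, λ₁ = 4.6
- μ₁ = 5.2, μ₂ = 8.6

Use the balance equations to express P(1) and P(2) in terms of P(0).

Balance equations:
State 0: λ₀P₀ = μ₁P₁ → P₁ = (λ₀/μ₁)P₀ = (7.5/5.2)P₀ = 1.4423P₀
State 1: P₂ = (λ₀λ₁)/(μ₁μ₂)P₀ = (7.5×4.6)/(5.2×8.6)P₀ = 0.7715P₀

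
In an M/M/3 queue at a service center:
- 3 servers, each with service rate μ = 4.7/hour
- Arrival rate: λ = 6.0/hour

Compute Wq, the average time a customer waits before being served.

Traffic intensity: ρ = λ/(cμ) = 6.0/(3×4.7) = 0.4255
Since ρ = 0.4255 < 1, system is stable.
Offered load a = λ/μ = cρ = 6.0/4.7 = 1.2766
P₀ = [ Σₙ₌₀^2 aⁿ/n! + a^3/(3!(1-ρ)) ]⁻¹
Σ = a^0/0! + a^1/1! + a^2/2! = 1.0000 + 1.2766 + 0.8148 = 3.0914
a^3/(3!(1-ρ)) = 2.0805/(6 × 0.5745) = 0.6036
P₀ = 1/(3.0914 + 0.6036) = 0.2706
Lq = P₀·a^3·ρ / (3!(1-ρ)²) = 0.2706 × 2.0805 × 0.4255 / (6 × 0.3300) = 0.1210
Wq = Lq/λ = 0.1210/6.0 = 0.02017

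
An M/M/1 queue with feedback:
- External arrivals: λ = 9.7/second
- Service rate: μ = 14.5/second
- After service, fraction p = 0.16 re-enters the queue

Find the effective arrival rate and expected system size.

Effective arrival rate: λ_eff = λ/(1-p) = 9.7/(1-0.16) = 9.7/0.84 = 11.54762
ρ = λ_eff/μ = 11.54762/14.5 = 0.796388
L = ρ/(1-ρ) = 0.796388/(1-0.796388) = 3.9113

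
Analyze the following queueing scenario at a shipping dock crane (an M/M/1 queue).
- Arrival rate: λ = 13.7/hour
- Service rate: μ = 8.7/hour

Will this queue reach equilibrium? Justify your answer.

Stability requires ρ = λ/(cμ) < 1
ρ = 13.7/(1 × 8.7) = 13.7/8.70 = 1.5747
Since 1.5747 ≥ 1, the system is UNSTABLE.
Queue grows without bound. Need μ > λ = 13.7.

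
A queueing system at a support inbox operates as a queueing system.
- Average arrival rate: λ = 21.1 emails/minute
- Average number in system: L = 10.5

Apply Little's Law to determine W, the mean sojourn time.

Little's Law: L = λW, so W = L/λ
W = 10.5/21.1 = 0.4976 minutes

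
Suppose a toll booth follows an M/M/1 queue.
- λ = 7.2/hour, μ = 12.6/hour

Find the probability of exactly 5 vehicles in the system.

ρ = λ/μ = 7.2/12.6 = 0.5714
P(n) = (1-ρ)ρⁿ
P(5) = (1-0.5714) × 0.5714^5
P(5) = 0.4286 × 0.06091
P(5) = 0.02611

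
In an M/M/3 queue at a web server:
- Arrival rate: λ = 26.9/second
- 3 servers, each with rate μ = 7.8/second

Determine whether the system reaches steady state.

Stability requires ρ = λ/(cμ) < 1
ρ = 26.9/(3 × 7.8) = 26.9/23.40 = 1.1496
Since 1.1496 ≥ 1, the system is UNSTABLE.
Need c > λ/μ = 26.9/7.8 = 3.45.
Minimum servers needed: c = 4.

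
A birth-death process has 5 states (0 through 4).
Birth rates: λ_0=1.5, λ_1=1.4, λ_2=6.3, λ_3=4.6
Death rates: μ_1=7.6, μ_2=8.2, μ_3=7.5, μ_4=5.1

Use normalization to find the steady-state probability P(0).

Ratios P(n)/P(0) = (λ₀···λₙ₋₁)/(μ₁···μₙ):
P(1)/P(0) = (1.5)/(7.6) = 0.1974
P(2)/P(0) = (1.5×1.4)/(7.6×8.2) = 0.03370
P(3)/P(0) = (1.5×1.4×6.3)/(7.6×8.2×7.5) = 0.02831
P(4)/P(0) = (1.5×1.4×6.3×4.6)/(7.6×8.2×7.5×5.1) = 0.02553

Normalization: ∑ P(n) = 1
P(0) × (1.0000 + 0.1974 + 0.03370 + 0.02831 + 0.02553) = 1
P(0) × 1.2849 = 1
P(0) = 1/1.2849 = 0.7783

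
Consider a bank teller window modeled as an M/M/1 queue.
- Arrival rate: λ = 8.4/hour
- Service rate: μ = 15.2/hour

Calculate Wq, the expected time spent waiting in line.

First, compute utilization: ρ = λ/μ = 8.4/15.2 = 0.5526
For M/M/1: Wq = λ/(μ(μ-λ))
Wq = 8.4/(15.2 × (15.2-8.4))
Wq = 8.4/(15.2 × 6.80)
Wq = 0.08127 hours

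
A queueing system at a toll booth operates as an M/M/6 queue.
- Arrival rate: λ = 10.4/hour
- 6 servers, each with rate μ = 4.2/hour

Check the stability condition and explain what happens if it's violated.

Stability requires ρ = λ/(cμ) < 1
ρ = 10.4/(6 × 4.2) = 10.4/25.20 = 0.4127
Since 0.4127 < 1, the system is STABLE.
The servers are busy 41.27% of the time.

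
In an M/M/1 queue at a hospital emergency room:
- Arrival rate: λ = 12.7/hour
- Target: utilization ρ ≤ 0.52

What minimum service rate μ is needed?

ρ = λ/μ, so μ = λ/ρ
μ ≥ 12.7/0.52 = 24.4231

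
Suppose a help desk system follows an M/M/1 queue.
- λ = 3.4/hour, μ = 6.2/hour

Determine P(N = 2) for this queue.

ρ = λ/μ = 3.4/6.2 = 0.5484
P(n) = (1-ρ)ρⁿ
P(2) = (1-0.5484) × 0.5484^2
P(2) = 0.4516 × 0.3007
P(2) = 0.1358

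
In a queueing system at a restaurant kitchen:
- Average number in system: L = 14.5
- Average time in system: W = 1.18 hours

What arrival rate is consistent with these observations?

Little's Law: L = λW, so λ = L/W
λ = 14.5/1.18 = 12.2881 orders/hour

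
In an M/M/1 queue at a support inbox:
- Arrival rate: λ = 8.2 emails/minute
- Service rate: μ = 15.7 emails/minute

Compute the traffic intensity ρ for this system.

Server utilization: ρ = λ/μ
ρ = 8.2/15.7 = 0.5223
The server is busy 52.23% of the time.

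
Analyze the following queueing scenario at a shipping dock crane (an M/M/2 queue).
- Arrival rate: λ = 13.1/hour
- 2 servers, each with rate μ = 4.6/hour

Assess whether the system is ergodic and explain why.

Stability requires ρ = λ/(cμ) < 1
ρ = 13.1/(2 × 4.6) = 13.1/9.20 = 1.4239
Since 1.4239 ≥ 1, the system is UNSTABLE.
Need c > λ/μ = 13.1/4.6 = 2.85.
Minimum servers needed: c = 3.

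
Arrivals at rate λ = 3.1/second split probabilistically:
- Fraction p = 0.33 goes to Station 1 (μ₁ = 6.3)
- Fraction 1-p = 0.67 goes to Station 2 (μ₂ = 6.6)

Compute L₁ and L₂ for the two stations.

Effective rates: λ₁ = 3.1×0.33 = 1.023, λ₂ = 3.1×0.67 = 2.077
Station 1: ρ₁ = 1.023/6.3 = 0.1624, L₁ = ρ₁/(1-ρ₁) = 0.1624/(1-0.1624) = 0.1939
Station 2: ρ₂ = 2.077/6.6 = 0.3147, L₂ = ρ₂/(1-ρ₂) = 0.3147/(1-0.3147) = 0.4592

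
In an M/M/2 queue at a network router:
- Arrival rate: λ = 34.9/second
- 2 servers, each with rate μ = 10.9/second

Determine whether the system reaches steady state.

Stability requires ρ = λ/(cμ) < 1
ρ = 34.9/(2 × 10.9) = 34.9/21.80 = 1.6009
Since 1.6009 ≥ 1, the system is UNSTABLE.
Need c > λ/μ = 34.9/10.9 = 3.20.
Minimum servers needed: c = 4.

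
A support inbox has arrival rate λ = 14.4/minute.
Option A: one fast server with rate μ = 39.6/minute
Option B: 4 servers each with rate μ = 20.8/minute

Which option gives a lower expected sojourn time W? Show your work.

Option A: single server μ = 39.6 (M/M/1)
  ρ_A = 14.4/39.6 = 0.3636
  W_A = 1/(μ-λ) = 1/(39.6-14.4) = 1/25.20 = 0.03968

Option B: 4 servers μ = 20.8 (M/M/4)
  ρ_B = λ/(cμ) = 14.4/(4×20.8) = 0.1731
  Offered load a = λ/μ = cρ = 14.4/20.8 = 0.6923
  P₀ = [ Σₙ₌₀^3 aⁿ/n! + a^4/(4!(1-ρ)) ]⁻¹
  Σ = a^0/0! + a^1/1! + a^2/2! + a^3/3! = 1.0000 + 0.69231 + 0.23964 + 0.055303 = 1.9873
  a^4/(4!(1-ρ)) = 0.2297/(24 × 0.8269) = 0.01157
  P₀ = 1/(1.9873 + 0.01157) = 0.5003
  Lq = P₀·a^4·ρ / (4!(1-ρ)²) = 0.5003 × 0.2297 × 0.1731 / (24 × 0.6838) = 0.001212
  Wq_B = Lq/λ = 0.001212/14.4 = 0.00008417
  W_B = Wq_B + 1/μ = 0.00008417 + 0.04808 = 0.04816

Since W_A = 0.03968 < W_B = 0.04816, Option A (single fast server) has the shorter time in system.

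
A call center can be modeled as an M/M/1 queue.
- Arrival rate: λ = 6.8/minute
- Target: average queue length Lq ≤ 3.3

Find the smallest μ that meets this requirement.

For M/M/1: Lq = λ²/(μ(μ-λ))
Need Lq ≤ 3.3, i.e. μ(μ-λ) ≥ λ²/3.3
μ² - 6.8μ - 46.24/3.3 ≥ 0  →  μ² - 6.8μ - 14.01212 ≥ 0
Quadratic formula (positive root): μ = [λ + √(λ² + 4×14.01212)]/2
Discriminant: 46.24 + 4×14.01212 = 102.2885, √102.2885 = 10.1138
μ ≥ (6.8 + 10.1138)/2 = 8.4569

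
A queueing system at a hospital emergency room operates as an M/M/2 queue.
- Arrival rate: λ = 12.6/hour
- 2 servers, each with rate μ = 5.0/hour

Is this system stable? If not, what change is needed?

Stability requires ρ = λ/(cμ) < 1
ρ = 12.6/(2 × 5.0) = 12.6/10.00 = 1.2600
Since 1.2600 ≥ 1, the system is UNSTABLE.
Need c > λ/μ = 12.6/5.0 = 2.52.
Minimum servers needed: c = 3.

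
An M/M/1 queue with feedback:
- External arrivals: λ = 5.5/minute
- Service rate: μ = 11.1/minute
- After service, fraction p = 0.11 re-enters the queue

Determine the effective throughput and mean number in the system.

Effective arrival rate: λ_eff = λ/(1-p) = 5.5/(1-0.11) = 5.5/0.89 = 6.1798
ρ = λ_eff/μ = 6.1798/11.1 = 0.55674
L = ρ/(1-ρ) = 0.55674/(1-0.55674) = 1.2560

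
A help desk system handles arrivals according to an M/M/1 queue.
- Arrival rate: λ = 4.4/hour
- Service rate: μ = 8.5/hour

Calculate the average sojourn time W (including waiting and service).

First, compute utilization: ρ = λ/μ = 4.4/8.5 = 0.5176
For M/M/1: W = 1/(μ-λ)
W = 1/(8.5-4.4) = 1/4.10
W = 0.2439 hours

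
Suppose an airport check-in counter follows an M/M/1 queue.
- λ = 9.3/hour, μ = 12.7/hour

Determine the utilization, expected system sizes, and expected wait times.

Step 1: ρ = λ/μ = 9.3/12.7 = 0.7323
Step 2: L = λ/(μ-λ) = 9.3/3.40 = 2.7353
Step 3: Lq = λ²/(μ(μ-λ)) = 86.49/(12.7×3.40) = 2.0030
Step 4: W = 1/(μ-λ) = 1/3.40 = 0.29412
Step 5: Wq = λ/(μ(μ-λ)) = 9.3/(12.7×3.40) = 0.2154
Step 6: P(0) = 1-ρ = 0.2677
Verify: L = λW = 9.3×0.29412 = 2.7353 ✔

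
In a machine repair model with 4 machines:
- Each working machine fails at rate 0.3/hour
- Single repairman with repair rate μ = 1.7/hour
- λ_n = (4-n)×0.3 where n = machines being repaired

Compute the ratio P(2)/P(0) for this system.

P(2)/P(0) = ∏_{i=0}^{2-1} λ_i/μ_{i+1}
= (4-0)×0.3/1.7 × (4-1)×0.3/1.7
= 0.3737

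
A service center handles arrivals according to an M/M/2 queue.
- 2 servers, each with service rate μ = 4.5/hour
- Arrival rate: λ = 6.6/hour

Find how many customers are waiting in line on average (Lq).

Traffic intensity: ρ = λ/(cμ) = 6.6/(2×4.5) = 0.7333
Since ρ = 0.7333 < 1, system is stable.
Offered load a = λ/μ = cρ = 6.6/4.5 = 1.4667
P₀ = [ Σₙ₌₀^1 aⁿ/n! + a^2/(2!(1-ρ)) ]⁻¹
Σ = a^0/0! + a^1/1! = 1.0000 + 1.4667 = 2.4667
a^2/(2!(1-ρ)) = 2.1511/(2 × 0.26667) = 4.0333
P₀ = 1/(2.4667 + 4.0333) = 0.1538
Lq = P₀·a^2·ρ / (2!(1-ρ)²) = 0.15385 × 2.1511 × 0.73333 / (2 × 0.071111) = 1.7064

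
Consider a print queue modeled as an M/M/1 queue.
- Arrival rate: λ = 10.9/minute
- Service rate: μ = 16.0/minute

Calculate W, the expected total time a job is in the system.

First, compute utilization: ρ = λ/μ = 10.9/16.0 = 0.6813
For M/M/1: W = 1/(μ-λ)
W = 1/(16.0-10.9) = 1/5.10
W = 0.1961 minutes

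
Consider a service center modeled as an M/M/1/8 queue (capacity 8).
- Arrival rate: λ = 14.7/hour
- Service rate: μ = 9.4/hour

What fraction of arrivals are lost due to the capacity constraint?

ρ = λ/μ = 14.7/9.4 = 1.5638
P₀ = (1-ρ)/(1-ρ^(K+1)) = (1-1.5638)/(1-1.5638^9) = -0.5638/-54.9282 = 0.01026
P_K = P₀×ρ^K = 0.010264 × 1.5638^8 = 0.010264 × 35.7643 = 0.3671
Blocking probability = 36.71%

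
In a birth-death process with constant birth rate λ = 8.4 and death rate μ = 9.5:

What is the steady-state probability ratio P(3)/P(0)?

For constant rates: P(n)/P(0) = (λ/μ)^n
P(3)/P(0) = (8.4/9.5)^3 = 0.8842^3 = 0.6913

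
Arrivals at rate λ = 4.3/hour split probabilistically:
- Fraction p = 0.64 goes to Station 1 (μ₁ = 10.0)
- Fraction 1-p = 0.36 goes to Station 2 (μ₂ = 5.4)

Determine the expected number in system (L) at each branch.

Effective rates: λ₁ = 4.3×0.64 = 2.752, λ₂ = 4.3×0.36 = 1.548
Station 1: ρ₁ = 2.752/10.0 = 0.2752, L₁ = ρ₁/(1-ρ₁) = 0.2752/(1-0.2752) = 0.3797
Station 2: ρ₂ = 1.548/5.4 = 0.2867, L₂ = ρ₂/(1-ρ₂) = 0.2867/(1-0.2867) = 0.4019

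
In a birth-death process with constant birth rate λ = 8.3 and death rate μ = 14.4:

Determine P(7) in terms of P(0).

For constant rates: P(n)/P(0) = (λ/μ)^n
P(7)/P(0) = (8.3/14.4)^7 = 0.5764^7 = 0.02114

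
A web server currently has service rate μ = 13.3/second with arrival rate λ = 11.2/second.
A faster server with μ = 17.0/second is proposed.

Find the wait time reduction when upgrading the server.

System 1: ρ₁ = 11.2/13.3 = 0.8421, W₁ = 1/(13.3-11.2) = 0.47619
System 2: ρ₂ = 11.2/17.0 = 0.6588, W₂ = 1/(17.0-11.2) = 0.17241
Improvement: (W₁-W₂)/W₁ = (0.47619-0.17241)/0.47619 = 63.79%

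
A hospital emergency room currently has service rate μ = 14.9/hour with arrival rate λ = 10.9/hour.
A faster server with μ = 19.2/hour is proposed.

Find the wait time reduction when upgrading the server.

System 1: ρ₁ = 10.9/14.9 = 0.7315, W₁ = 1/(14.9-10.9) = 0.25000
System 2: ρ₂ = 10.9/19.2 = 0.5677, W₂ = 1/(19.2-10.9) = 0.12048
Improvement: (W₁-W₂)/W₁ = (0.25000-0.12048)/0.25000 = 51.81%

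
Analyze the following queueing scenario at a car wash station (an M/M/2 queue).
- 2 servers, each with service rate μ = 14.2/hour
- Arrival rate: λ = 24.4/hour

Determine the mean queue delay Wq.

Traffic intensity: ρ = λ/(cμ) = 24.4/(2×14.2) = 0.8592
Since ρ = 0.8592 < 1, system is stable.
Offered load a = λ/μ = cρ = 24.4/14.2 = 1.7183
P₀ = [ Σₙ₌₀^1 aⁿ/n! + a^2/(2!(1-ρ)) ]⁻¹
Σ = a^0/0! + a^1/1! = 1.0000 + 1.7183 = 2.7183
a^2/(2!(1-ρ)) = 2.95259/(2 × 0.140845) = 10.4817
P₀ = 1/(2.7183 + 10.4817) = 0.07576
Lq = P₀·a^2·ρ / (2!(1-ρ)²) = 0.0757576 × 2.95259 × 0.859155 / (2 × 0.0198373) = 4.8438
Wq = Lq/λ = 4.8438/24.4 = 0.1985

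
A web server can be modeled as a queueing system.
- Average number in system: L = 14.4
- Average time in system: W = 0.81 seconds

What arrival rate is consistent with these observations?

Little's Law: L = λW, so λ = L/W
λ = 14.4/0.81 = 17.7778 requests/second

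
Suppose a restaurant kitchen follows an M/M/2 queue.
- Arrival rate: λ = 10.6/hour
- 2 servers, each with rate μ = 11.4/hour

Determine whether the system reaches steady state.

Stability requires ρ = λ/(cμ) < 1
ρ = 10.6/(2 × 11.4) = 10.6/22.80 = 0.4649
Since 0.4649 < 1, the system is STABLE.
The servers are busy 46.49% of the time.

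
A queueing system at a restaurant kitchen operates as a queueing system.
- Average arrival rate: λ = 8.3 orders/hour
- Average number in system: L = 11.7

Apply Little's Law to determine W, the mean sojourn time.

Little's Law: L = λW, so W = L/λ
W = 11.7/8.3 = 1.4096 hours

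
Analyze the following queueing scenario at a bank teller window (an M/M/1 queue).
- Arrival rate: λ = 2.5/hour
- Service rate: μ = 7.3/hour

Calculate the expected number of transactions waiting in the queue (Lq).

ρ = λ/μ = 2.5/7.3 = 0.3425
For M/M/1: Lq = λ²/(μ(μ-λ))
Lq = 6.25/(7.3 × 4.80)
Lq = 0.1784 transactions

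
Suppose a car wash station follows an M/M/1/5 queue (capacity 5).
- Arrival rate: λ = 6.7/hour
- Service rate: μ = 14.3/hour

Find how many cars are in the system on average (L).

ρ = λ/μ = 6.7/14.3 = 0.46853
P₀ = (1-ρ)/(1-ρ^(K+1)) = (1-0.46853)/(1-0.46853^6) = 0.5315/0.9894 = 0.5372
P_K = P₀×ρ^K = 0.5372 × 0.46853^5 = 0.5372 × 0.02258 = 0.01213
L = ρ[1 - (K+1)ρ^K + Kρ^(K+1)] / [(1-ρ)(1-ρ^(K+1))]
L = 0.46853 × (1 - 6×0.02258 + 5×0.01058) / ((1 - 0.46853) × (1 - 0.01058)) = 0.8174 cars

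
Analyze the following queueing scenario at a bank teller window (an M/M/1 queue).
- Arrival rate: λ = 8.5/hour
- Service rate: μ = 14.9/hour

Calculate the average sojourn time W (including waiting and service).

First, compute utilization: ρ = λ/μ = 8.5/14.9 = 0.5705
For M/M/1: W = 1/(μ-λ)
W = 1/(14.9-8.5) = 1/6.40
W = 0.1562 hours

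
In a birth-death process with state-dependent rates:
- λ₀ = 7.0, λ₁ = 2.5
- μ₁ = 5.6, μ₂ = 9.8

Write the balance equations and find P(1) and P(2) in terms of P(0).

Balance equations:
State 0: λ₀P₀ = μ₁P₁ → P₁ = (λ₀/μ₁)P₀ = (7.0/5.6)P₀ = 1.2500P₀
State 1: P₂ = (λ₀λ₁)/(μ₁μ₂)P₀ = (7.0×2.5)/(5.6×9.8)P₀ = 0.3189P₀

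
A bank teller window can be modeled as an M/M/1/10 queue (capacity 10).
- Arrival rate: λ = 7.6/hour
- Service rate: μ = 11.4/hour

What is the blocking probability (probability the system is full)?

ρ = λ/μ = 7.6/11.4 = 0.666667
P₀ = (1-ρ)/(1-ρ^(K+1)) = (1-0.666667)/(1-0.666667^11) = 0.3333/0.9884 = 0.3372
P_K = P₀×ρ^K = 0.33723 × 0.666667^10 = 0.33723 × 0.017342 = 0.005848
Blocking probability = 0.58%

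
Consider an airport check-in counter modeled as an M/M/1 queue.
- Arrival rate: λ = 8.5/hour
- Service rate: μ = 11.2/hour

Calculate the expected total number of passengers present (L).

ρ = λ/μ = 8.5/11.2 = 0.7589
For M/M/1: L = λ/(μ-λ)
L = 8.5/(11.2-8.5) = 8.5/2.70
L = 3.1481 passengers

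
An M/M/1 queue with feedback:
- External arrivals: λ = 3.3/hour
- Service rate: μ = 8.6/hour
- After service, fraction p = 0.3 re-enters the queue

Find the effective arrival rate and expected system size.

Effective arrival rate: λ_eff = λ/(1-p) = 3.3/(1-0.3) = 3.3/0.70 = 4.7143
ρ = λ_eff/μ = 4.7143/8.6 = 0.54817
L = ρ/(1-ρ) = 0.54817/(1-0.54817) = 1.2132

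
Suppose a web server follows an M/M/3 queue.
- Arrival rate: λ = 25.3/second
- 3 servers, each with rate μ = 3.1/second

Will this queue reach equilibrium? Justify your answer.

Stability requires ρ = λ/(cμ) < 1
ρ = 25.3/(3 × 3.1) = 25.3/9.30 = 2.7204
Since 2.7204 ≥ 1, the system is UNSTABLE.
Need c > λ/μ = 25.3/3.1 = 8.16.
Minimum servers needed: c = 9.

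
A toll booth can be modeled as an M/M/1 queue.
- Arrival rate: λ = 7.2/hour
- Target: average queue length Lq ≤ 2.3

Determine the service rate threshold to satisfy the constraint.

For M/M/1: Lq = λ²/(μ(μ-λ))
Need Lq ≤ 2.3, i.e. μ(μ-λ) ≥ λ²/2.3
μ² - 7.2μ - 51.84/2.3 ≥ 0  →  μ² - 7.2μ - 22.53913 ≥ 0
Quadratic formula (positive root): μ = [λ + √(λ² + 4×22.53913)]/2
Discriminant: 51.84 + 4×22.53913 = 141.9965, √141.9965 = 11.9162
μ ≥ (7.2 + 11.9162)/2 = 9.5581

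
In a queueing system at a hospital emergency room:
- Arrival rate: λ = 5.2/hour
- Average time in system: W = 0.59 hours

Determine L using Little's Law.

Little's Law: L = λW
L = 5.2 × 0.59 = 3.0680 patients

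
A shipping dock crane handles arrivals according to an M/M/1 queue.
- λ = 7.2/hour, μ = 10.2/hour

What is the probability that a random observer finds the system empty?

ρ = λ/μ = 7.2/10.2 = 0.7059
P(0) = 1 - ρ = 1 - 0.7059 = 0.2941
The server is idle 29.41% of the time.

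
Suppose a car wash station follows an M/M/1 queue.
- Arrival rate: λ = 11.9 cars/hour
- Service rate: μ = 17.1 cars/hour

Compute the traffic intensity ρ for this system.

Server utilization: ρ = λ/μ
ρ = 11.9/17.1 = 0.6959
The server is busy 69.59% of the time.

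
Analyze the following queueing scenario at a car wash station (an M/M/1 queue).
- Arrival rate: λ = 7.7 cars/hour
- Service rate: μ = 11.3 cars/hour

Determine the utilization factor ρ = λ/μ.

Server utilization: ρ = λ/μ
ρ = 7.7/11.3 = 0.6814
The server is busy 68.14% of the time.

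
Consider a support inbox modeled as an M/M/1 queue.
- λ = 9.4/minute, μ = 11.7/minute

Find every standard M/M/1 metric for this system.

Step 1: ρ = λ/μ = 9.4/11.7 = 0.8034
Step 2: L = λ/(μ-λ) = 9.4/2.30 = 4.0870
Step 3: Lq = λ²/(μ(μ-λ)) = 88.36/(11.7×2.30) = 3.2835
Step 4: W = 1/(μ-λ) = 1/2.30 = 0.434783
Step 5: Wq = λ/(μ(μ-λ)) = 9.4/(11.7×2.30) = 0.3493
Step 6: P(0) = 1-ρ = 0.1966
Verify: L = λW = 9.4×0.434783 = 4.0870 ✔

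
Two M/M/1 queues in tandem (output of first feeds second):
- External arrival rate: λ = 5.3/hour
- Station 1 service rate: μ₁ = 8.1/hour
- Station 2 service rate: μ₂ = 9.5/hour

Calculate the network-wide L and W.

By Jackson's theorem, each station behaves as independent M/M/1.
Station 1: ρ₁ = 5.3/8.1 = 0.6543, L₁ = ρ₁/(1-ρ₁) = λ/(μ₁-λ) = 5.3/2.80 = 1.8929
Station 2: ρ₂ = 5.3/9.5 = 0.5579, L₂ = ρ₂/(1-ρ₂) = λ/(μ₂-λ) = 5.3/4.20 = 1.2619
Total: L = L₁ + L₂ = 1.8929 + 1.2619 = 3.1548
W = L/λ = 3.1548/5.3 = 0.5952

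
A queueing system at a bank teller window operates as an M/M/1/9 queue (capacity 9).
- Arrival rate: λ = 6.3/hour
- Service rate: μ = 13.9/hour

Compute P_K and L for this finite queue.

ρ = λ/μ = 6.3/13.9 = 0.45324
P₀ = (1-ρ)/(1-ρ^(K+1)) = (1-0.45324)/(1-0.45324^10) = 0.5468/0.9996 = 0.5470
P_K = P₀×ρ^K = 0.5470 × 0.45324^9 = 0.5470 × 0.0008071 = 0.0004415
Blocking probability P_9 = 0.0004415 (0.04415%)
L = ρ[1 - (K+1)ρ^K + Kρ^(K+1)] / [(1-ρ)(1-ρ^(K+1))]
L = 0.45324 × (1 - 10×0.0008071 + 9×0.0003658) / ((1 - 0.45324) × (1 - 0.0003658)) = 0.8253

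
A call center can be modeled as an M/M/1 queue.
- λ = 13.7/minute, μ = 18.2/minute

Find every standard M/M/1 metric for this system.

Step 1: ρ = λ/μ = 13.7/18.2 = 0.7527
Step 2: L = λ/(μ-λ) = 13.7/4.50 = 3.0444
Step 3: Lq = λ²/(μ(μ-λ)) = 187.69/(18.2×4.50) = 2.2917
Step 4: W = 1/(μ-λ) = 1/4.50 = 0.22222
Step 5: Wq = λ/(μ(μ-λ)) = 13.7/(18.2×4.50) = 0.1673
Step 6: P(0) = 1-ρ = 0.2473
Verify: L = λW = 13.7×0.22222 = 3.0444 ✔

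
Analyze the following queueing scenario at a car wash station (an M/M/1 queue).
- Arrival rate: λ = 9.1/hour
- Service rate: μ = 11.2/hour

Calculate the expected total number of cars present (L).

ρ = λ/μ = 9.1/11.2 = 0.8125
For M/M/1: L = λ/(μ-λ)
L = 9.1/(11.2-9.1) = 9.1/2.10
L = 4.3333 cars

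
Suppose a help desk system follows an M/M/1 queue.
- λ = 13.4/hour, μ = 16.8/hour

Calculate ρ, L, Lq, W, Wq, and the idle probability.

Step 1: ρ = λ/μ = 13.4/16.8 = 0.7976
Step 2: L = λ/(μ-λ) = 13.4/3.40 = 3.9412
Step 3: Lq = λ²/(μ(μ-λ)) = 179.56/(16.8×3.40) = 3.1436
Step 4: W = 1/(μ-λ) = 1/3.40 = 0.29412
Step 5: Wq = λ/(μ(μ-λ)) = 13.4/(16.8×3.40) = 0.2346
Step 6: P(0) = 1-ρ = 0.2024
Verify: L = λW = 13.4×0.29412 = 3.9412 ✔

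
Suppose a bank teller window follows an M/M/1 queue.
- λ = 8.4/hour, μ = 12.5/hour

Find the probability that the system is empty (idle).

ρ = λ/μ = 8.4/12.5 = 0.6720
P(0) = 1 - ρ = 1 - 0.6720 = 0.3280
The server is idle 32.80% of the time.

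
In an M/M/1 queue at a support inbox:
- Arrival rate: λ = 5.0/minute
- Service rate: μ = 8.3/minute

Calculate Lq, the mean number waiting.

ρ = λ/μ = 5.0/8.3 = 0.6024
For M/M/1: Lq = λ²/(μ(μ-λ))
Lq = 25.00/(8.3 × 3.30)
Lq = 0.9127 emails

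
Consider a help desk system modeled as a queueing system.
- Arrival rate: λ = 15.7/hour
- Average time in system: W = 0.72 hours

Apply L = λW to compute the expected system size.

Little's Law: L = λW
L = 15.7 × 0.72 = 11.3040 tickets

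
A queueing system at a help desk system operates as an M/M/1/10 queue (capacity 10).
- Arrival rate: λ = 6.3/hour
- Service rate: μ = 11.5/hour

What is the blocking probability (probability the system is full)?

ρ = λ/μ = 6.3/11.5 = 0.547826
P₀ = (1-ρ)/(1-ρ^(K+1)) = (1-0.547826)/(1-0.547826^11) = 0.4522/0.9987 = 0.4528
P_K = P₀×ρ^K = 0.45278 × 0.547826^10 = 0.45278 × 0.0024346 = 0.001102
Blocking probability = 0.11%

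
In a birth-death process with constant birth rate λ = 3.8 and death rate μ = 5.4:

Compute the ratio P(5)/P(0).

For constant rates: P(n)/P(0) = (λ/μ)^n
P(5)/P(0) = (3.8/5.4)^5 = 0.7037^5 = 0.1726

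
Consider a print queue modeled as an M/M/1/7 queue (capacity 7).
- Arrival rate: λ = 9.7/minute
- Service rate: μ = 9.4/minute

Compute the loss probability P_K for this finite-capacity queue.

ρ = λ/μ = 9.7/9.4 = 1.031915
P₀ = (1-ρ)/(1-ρ^(K+1)) = (1-1.031915)/(1-1.031915^8) = -0.03191/-0.2857 = 0.1117
P_K = P₀×ρ^K = 0.1117 × 1.031915^7 = 0.1117 × 1.2460 = 0.1392
Blocking probability = 13.92%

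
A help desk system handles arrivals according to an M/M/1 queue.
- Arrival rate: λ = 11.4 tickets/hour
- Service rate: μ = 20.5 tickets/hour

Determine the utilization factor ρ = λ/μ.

Server utilization: ρ = λ/μ
ρ = 11.4/20.5 = 0.5561
The server is busy 55.61% of the time.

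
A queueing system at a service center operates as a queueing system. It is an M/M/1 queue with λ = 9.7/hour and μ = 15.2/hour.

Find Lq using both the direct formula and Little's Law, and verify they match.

Method 1 (direct): Lq = λ²/(μ(μ-λ)) = 94.09/(15.2 × 5.50) = 1.1255

Method 2 (Little's Law):
W = 1/(μ-λ) = 1/5.50 = 0.18182
Wq = W - 1/μ = 0.18182 - 0.065789 = 0.11603
Lq = λWq = 9.7 × 0.11603 = 1.1255 ✔ (matches Method 1)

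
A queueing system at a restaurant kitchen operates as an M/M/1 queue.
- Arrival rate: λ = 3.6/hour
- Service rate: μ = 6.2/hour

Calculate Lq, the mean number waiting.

ρ = λ/μ = 3.6/6.2 = 0.5806
For M/M/1: Lq = λ²/(μ(μ-λ))
Lq = 12.96/(6.2 × 2.60)
Lq = 0.8040 orders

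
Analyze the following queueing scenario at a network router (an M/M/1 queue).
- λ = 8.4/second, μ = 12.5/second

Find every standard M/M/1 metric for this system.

Step 1: ρ = λ/μ = 8.4/12.5 = 0.6720
Step 2: L = λ/(μ-λ) = 8.4/4.10 = 2.0488
Step 3: Lq = λ²/(μ(μ-λ)) = 70.56/(12.5×4.10) = 1.3768
Step 4: W = 1/(μ-λ) = 1/4.10 = 0.2439
Step 5: Wq = λ/(μ(μ-λ)) = 8.4/(12.5×4.10) = 0.1639
Step 6: P(0) = 1-ρ = 0.3280
Verify: L = λW = 8.4×0.2439 = 2.0488 ✔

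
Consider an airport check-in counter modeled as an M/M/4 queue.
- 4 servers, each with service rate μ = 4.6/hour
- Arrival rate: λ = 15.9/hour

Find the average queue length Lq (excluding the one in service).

Traffic intensity: ρ = λ/(cμ) = 15.9/(4×4.6) = 0.8641
Since ρ = 0.8641 < 1, system is stable.
Offered load a = λ/μ = cρ = 15.9/4.6 = 3.4565
P₀ = [ Σₙ₌₀^3 aⁿ/n! + a^4/(4!(1-ρ)) ]⁻¹
Σ = a^0/0! + a^1/1! + a^2/2! + a^3/3! = 1.0000 + 3.4565 + 5.9738 + 6.8828 = 17.3131
a^4/(4!(1-ρ)) = 142.7438/(24 × 0.1358696) = 43.7748
P₀ = 1/(17.3131 + 43.7748) = 0.01637
Lq = P₀·a^4·ρ / (4!(1-ρ)²) = 0.01637 × 142.7438 × 0.8641 / (24 × 0.01846) = 4.5575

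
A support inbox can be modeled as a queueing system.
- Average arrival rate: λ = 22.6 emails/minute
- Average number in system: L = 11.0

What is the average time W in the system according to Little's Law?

Little's Law: L = λW, so W = L/λ
W = 11.0/22.6 = 0.4867 minutes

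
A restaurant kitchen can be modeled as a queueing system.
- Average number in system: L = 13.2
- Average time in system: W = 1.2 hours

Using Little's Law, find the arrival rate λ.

Little's Law: L = λW, so λ = L/W
λ = 13.2/1.2 = 11.0000 orders/hour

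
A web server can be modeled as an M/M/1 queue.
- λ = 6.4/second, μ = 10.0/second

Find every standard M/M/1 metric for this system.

Step 1: ρ = λ/μ = 6.4/10.0 = 0.6400
Step 2: L = λ/(μ-λ) = 6.4/3.60 = 1.7778
Step 3: Lq = λ²/(μ(μ-λ)) = 40.96/(10.0×3.60) = 1.1378
Step 4: W = 1/(μ-λ) = 1/3.60 = 0.27778
Step 5: Wq = λ/(μ(μ-λ)) = 6.4/(10.0×3.60) = 0.1778
Step 6: P(0) = 1-ρ = 0.3600
Verify: L = λW = 6.4×0.27778 = 1.7778 ✔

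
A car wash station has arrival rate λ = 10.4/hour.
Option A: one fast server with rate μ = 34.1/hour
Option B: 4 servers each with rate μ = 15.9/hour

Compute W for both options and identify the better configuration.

Option A: single server μ = 34.1 (M/M/1)
  ρ_A = 10.4/34.1 = 0.3050
  W_A = 1/(μ-λ) = 1/(34.1-10.4) = 1/23.70 = 0.04219

Option B: 4 servers μ = 15.9 (M/M/4)
  ρ_B = λ/(cμ) = 10.4/(4×15.9) = 0.1635
  Offered load a = λ/μ = cρ = 10.4/15.9 = 0.6541
  P₀ = [ Σₙ₌₀^3 aⁿ/n! + a^4/(4!(1-ρ)) ]⁻¹
  Σ = a^0/0! + a^1/1! + a^2/2! + a^3/3! = 1.0000 + 0.6541 + 0.2139 + 0.04664 = 1.9146
  a^4/(4!(1-ρ)) = 0.18304/(24 × 0.83648) = 0.009118
  P₀ = 1/(1.9146 + 0.009118) = 0.5198
  Lq = P₀·a^4·ρ / (4!(1-ρ)²) = 0.51982 × 0.18304 × 0.16352 / (24 × 0.69970) = 0.0009265
  Wq_B = Lq/λ = 0.0009265/10.4 = 0.00008909
  W_B = Wq_B + 1/μ = 0.00008909 + 0.06289 = 0.06298

Since W_A = 0.04219 < W_B = 0.06298, Option A (single fast server) has the shorter time in system.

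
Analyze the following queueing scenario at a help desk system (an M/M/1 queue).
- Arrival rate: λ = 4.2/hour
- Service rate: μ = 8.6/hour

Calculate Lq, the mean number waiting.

ρ = λ/μ = 4.2/8.6 = 0.4884
For M/M/1: Lq = λ²/(μ(μ-λ))
Lq = 17.64/(8.6 × 4.40)
Lq = 0.4662 tickets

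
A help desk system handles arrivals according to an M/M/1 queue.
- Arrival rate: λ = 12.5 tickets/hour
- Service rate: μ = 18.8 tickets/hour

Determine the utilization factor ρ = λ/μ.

Server utilization: ρ = λ/μ
ρ = 12.5/18.8 = 0.6649
The server is busy 66.49% of the time.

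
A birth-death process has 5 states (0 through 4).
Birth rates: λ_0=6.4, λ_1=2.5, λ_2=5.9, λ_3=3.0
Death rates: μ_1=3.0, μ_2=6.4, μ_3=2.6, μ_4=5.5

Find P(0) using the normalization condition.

Ratios P(n)/P(0) = (λ₀···λₙ₋₁)/(μ₁···μₙ):
P(1)/P(0) = (6.4)/(3.0) = 2.13333
P(2)/P(0) = (6.4×2.5)/(3.0×6.4) = 0.833333
P(3)/P(0) = (6.4×2.5×5.9)/(3.0×6.4×2.6) = 1.89103
P(4)/P(0) = (6.4×2.5×5.9×3.0)/(3.0×6.4×2.6×5.5) = 1.03147

Normalization: ∑ P(n) = 1
P(0) × (1.00000 + 2.13333 + 0.833333 + 1.89103 + 1.03147) = 1
P(0) × 6.8892 = 1
P(0) = 1/6.8892 = 0.1452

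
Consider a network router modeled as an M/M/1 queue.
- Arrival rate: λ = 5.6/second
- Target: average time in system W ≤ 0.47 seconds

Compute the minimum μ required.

For M/M/1: W = 1/(μ-λ)
Need W ≤ 0.47, so 1/(μ-λ) ≤ 0.47
μ - λ ≥ 1/0.47 = 2.1277
μ ≥ 5.6 + 2.1277 = 7.7277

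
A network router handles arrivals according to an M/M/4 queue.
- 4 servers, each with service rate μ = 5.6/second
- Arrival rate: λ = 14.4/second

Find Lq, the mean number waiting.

Traffic intensity: ρ = λ/(cμ) = 14.4/(4×5.6) = 0.6429
Since ρ = 0.6429 < 1, system is stable.
Offered load a = λ/μ = cρ = 14.4/5.6 = 2.5714
P₀ = [ Σₙ₌₀^3 aⁿ/n! + a^4/(4!(1-ρ)) ]⁻¹
Σ = a^0/0! + a^1/1! + a^2/2! + a^3/3! = 1.00000 + 2.57143 + 3.30612 + 2.83382 = 9.7114
a^4/(4!(1-ρ)) = 43.7218/(24 × 0.35714) = 5.1009
P₀ = 1/(9.7114 + 5.1009) = 0.06751
Lq = P₀·a^4·ρ / (4!(1-ρ)²) = 0.067512 × 43.7218 × 0.64286 / (24 × 0.12755) = 0.6199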